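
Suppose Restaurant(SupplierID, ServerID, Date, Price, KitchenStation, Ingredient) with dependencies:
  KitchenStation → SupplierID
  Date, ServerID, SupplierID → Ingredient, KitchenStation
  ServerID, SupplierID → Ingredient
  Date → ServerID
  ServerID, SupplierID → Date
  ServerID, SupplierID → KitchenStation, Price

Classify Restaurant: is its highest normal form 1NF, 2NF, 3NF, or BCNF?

3NF

Candidate keys: {Date, KitchenStation}, {Date, SupplierID}, {KitchenStation, ServerID}, {ServerID, SupplierID}. Prime attributes: {Date, KitchenStation, ServerID, SupplierID}.
KitchenStation → SupplierID: {KitchenStation}⁺ = {KitchenStation, SupplierID}, which is not all of the attributes, so the left side is not a superkey — BCNF is violated.
Since {SupplierID} ⊆ prime attributes and every other non-superkey FD also has a prime right side, the schema is in 3NF.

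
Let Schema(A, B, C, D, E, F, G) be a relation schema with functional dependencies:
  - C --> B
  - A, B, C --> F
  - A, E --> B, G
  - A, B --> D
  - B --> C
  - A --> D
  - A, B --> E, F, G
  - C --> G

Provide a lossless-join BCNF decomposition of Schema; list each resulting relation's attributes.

{A, C, E, F}; {A, D}; {B, C, G}

Candidate keys of the original relation: {A, B}, {A, C}, {A, E}.
In {A, B, C, D, E, F, G}, {C} is not a superkey ({C}⁺ restricted to this set is {B, C, G}), so split on C --> B, G into {B, C, G} and {A, C, D, E, F}.
{B, C, G} is in BCNF.
In {A, C, D, E, F}, {A} is not a superkey ({A}⁺ restricted to this set is {A, D}), so split on A --> D into {A, D} and {A, C, E, F}.
{A, D} is in BCNF.
{A, C, E, F} is in BCNF.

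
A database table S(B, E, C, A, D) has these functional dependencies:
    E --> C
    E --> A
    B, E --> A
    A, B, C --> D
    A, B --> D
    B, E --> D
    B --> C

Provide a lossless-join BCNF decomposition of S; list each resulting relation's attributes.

Candidate key of the original relation: {B, E}.
In {A, B, C, D, E}, {E} is not a superkey ({E}⁺ restricted to this set is {A, C, E}), so split on E --> A, C into {A, C, E} and {B, D, E}.
{A, C, E}: every determinant is a superkey — BCNF.
{B, D, E}: every determinant is a superkey — BCNF.

{A, C, E}; {B, D, E}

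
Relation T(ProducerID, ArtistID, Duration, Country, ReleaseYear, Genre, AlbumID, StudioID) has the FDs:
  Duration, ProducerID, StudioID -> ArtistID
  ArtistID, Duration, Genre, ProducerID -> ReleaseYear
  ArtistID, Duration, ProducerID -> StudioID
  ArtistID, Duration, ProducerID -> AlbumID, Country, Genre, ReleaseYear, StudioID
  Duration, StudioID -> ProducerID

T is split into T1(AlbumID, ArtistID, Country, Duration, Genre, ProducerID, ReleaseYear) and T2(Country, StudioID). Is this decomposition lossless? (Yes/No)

Common attributes: {Country}; their closure is {Country}.
Neither T1 nor T2 is contained in that closure, so the decomposition is lossy.

No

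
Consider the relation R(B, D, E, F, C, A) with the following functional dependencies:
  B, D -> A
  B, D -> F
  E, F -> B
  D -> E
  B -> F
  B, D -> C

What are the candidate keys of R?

No FD produces {D}, so it must be in every candidate key.
{B, D}⁺ = {A, B, C, D, E, F} — all of the relation — so {B, D} is a candidate key.
{D, F}⁺ = {A, B, C, D, E, F} — all of the relation — so {D, F} is a candidate key.
No proper subset of any of these is a key, and no other minimal superkey exists.

{B, D}, {D, F}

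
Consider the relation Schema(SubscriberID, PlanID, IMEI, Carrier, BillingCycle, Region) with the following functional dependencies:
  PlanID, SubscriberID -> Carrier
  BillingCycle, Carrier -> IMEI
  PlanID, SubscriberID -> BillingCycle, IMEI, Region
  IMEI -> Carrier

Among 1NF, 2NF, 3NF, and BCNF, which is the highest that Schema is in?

Candidate key: {PlanID, SubscriberID}. Prime attributes: {PlanID, SubscriberID}.
For BillingCycle, Carrier -> IMEI we have {BillingCycle, Carrier}⁺ = {BillingCycle, Carrier, IMEI}; {BillingCycle, Carrier} is not a superkey, so BCNF fails.
BillingCycle, Carrier -> IMEI determines the non-prime attribute {IMEI} from a non-superkey — 3NF is violated.
No non-prime attribute depends on a proper subset of any candidate key, so 2NF holds.

2NF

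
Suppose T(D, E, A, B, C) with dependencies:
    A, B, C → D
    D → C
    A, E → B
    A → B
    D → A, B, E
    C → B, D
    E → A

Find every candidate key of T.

{C}⁺ = {A, B, C, D, E}, which is every attribute, so {C} is a candidate key.
{D}⁺ = {A, B, C, D, E}, which is every attribute, so {D} is a candidate key.
These are minimal and exhaustive — every other superkey contains one of them.

{C}, {D}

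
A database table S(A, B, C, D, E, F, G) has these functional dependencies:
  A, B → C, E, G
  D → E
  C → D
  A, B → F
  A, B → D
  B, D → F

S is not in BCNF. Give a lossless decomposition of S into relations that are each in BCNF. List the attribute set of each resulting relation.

{A, B, C, G}; {B, C, F}; {C, D}; {D, E}

Candidate key of the original relation: {A, B}.
In {A, B, C, D, E, F, G}, {D} is not a superkey ({D}⁺ restricted to this set is {D, E}), so split on D → E into {D, E} and {A, B, C, D, F, G}.
{D, E}: every determinant is a superkey — BCNF.
In {A, B, C, D, F, G}, {C} is not a superkey ({C}⁺ restricted to this set is {C, D}), so split on C → D into {C, D} and {A, B, C, F, G}.
{C, D}: every determinant is a superkey — BCNF.
In {A, B, C, F, G}, {B, C} is not a superkey ({B, C}⁺ restricted to this set is {B, C, F}), so split on B, C → F into {B, C, F} and {A, B, C, G}.
{B, C, F}: every determinant is a superkey — BCNF.
{A, B, C, G}: every determinant is a superkey — BCNF.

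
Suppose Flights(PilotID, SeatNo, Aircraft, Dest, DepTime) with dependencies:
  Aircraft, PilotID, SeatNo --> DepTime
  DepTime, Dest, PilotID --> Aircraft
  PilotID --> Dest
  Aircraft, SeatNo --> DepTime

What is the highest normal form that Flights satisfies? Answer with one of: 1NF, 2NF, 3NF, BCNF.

1NF

Candidate keys: {Aircraft, PilotID, SeatNo}, {DepTime, PilotID, SeatNo}. Prime attributes: {Aircraft, DepTime, PilotID, SeatNo}.
DepTime, Dest, PilotID --> Aircraft breaks BCNF: {DepTime, Dest, PilotID}⁺ = {Aircraft, DepTime, Dest, PilotID}, so {DepTime, Dest, PilotID} is not a superkey.
Because {Dest} is non-prime and the left side of PilotID --> Dest is not a superkey, the relation is not in 3NF.
{PilotID} is a proper subset of the key {Aircraft, PilotID, SeatNo}, and {PilotID}⁺ contains the non-prime attribute {Dest} — a partial dependency, so 2NF is violated.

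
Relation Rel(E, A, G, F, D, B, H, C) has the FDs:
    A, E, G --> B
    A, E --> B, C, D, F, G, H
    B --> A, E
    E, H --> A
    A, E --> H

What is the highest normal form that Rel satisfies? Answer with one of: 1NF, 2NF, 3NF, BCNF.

Candidate keys: {A, E}, {B}, {E, H}. Prime attributes: {A, B, E, H}.
The left-hand side of every FD is a superkey, so BCNF is satisfied.

BCNF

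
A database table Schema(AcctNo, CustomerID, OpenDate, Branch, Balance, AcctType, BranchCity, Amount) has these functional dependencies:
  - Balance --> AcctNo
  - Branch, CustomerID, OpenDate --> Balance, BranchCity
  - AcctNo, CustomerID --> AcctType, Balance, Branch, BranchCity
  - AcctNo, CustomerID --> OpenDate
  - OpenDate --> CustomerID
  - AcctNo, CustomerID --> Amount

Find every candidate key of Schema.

{AcctNo, CustomerID}, {AcctNo, OpenDate}, {Balance, CustomerID}, {Balance, OpenDate}, {Branch, OpenDate}

{AcctNo, CustomerID}⁺ = {AcctNo, AcctType, Amount, Balance, Branch, BranchCity, CustomerID, OpenDate} — all of the relation — so {AcctNo, CustomerID} is a candidate key.
{AcctNo, OpenDate}⁺ = {AcctNo, AcctType, Amount, Balance, Branch, BranchCity, CustomerID, OpenDate} — all of the relation — so {AcctNo, OpenDate} is a candidate key.
{Balance, CustomerID}⁺ = {AcctNo, AcctType, Amount, Balance, Branch, BranchCity, CustomerID, OpenDate} — all of the relation — so {Balance, CustomerID} is a candidate key.
{Balance, OpenDate}⁺ = {AcctNo, AcctType, Amount, Balance, Branch, BranchCity, CustomerID, OpenDate} — all of the relation — so {Balance, OpenDate} is a candidate key.
{Branch, OpenDate}⁺ = {AcctNo, AcctType, Amount, Balance, Branch, BranchCity, CustomerID, OpenDate} — all of the relation — so {Branch, OpenDate} is a candidate key.
These are minimal and exhaustive — every other superkey contains one of them.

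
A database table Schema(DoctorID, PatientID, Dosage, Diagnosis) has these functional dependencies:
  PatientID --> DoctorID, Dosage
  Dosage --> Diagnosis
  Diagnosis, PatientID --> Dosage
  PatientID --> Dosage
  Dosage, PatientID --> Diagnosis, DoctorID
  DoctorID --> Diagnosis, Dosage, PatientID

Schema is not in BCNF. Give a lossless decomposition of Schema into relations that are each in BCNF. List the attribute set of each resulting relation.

{Diagnosis, Dosage}; {DoctorID, Dosage, PatientID}

Candidate keys of the original relation: {DoctorID}, {PatientID}.
{Diagnosis, DoctorID, Dosage, PatientID}: {Dosage} determines {Diagnosis, Dosage} here but is not a superkey — split on Dosage --> Diagnosis, giving {Diagnosis, Dosage} and {DoctorID, Dosage, PatientID}.
{Diagnosis, Dosage} is in BCNF.
{DoctorID, Dosage, PatientID} is in BCNF.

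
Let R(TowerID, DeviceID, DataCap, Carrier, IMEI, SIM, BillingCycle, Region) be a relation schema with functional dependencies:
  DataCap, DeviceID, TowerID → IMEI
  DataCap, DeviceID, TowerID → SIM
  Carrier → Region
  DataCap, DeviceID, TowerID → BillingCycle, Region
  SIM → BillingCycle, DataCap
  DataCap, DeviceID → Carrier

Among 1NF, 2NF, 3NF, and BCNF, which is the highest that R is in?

1NF

Candidate keys: {DataCap, DeviceID, TowerID}, {DeviceID, SIM, TowerID}. Prime attributes: {DataCap, DeviceID, SIM, TowerID}.
For Carrier → Region we have {Carrier}⁺ = {Carrier, Region}; {Carrier} is not a superkey, so BCNF fails.
Carrier → Region has non-prime {Region} on the right and a non-superkey on the left, so 3NF fails.
The proper key subset {DataCap, DeviceID} of {DataCap, DeviceID, TowerID} determines non-prime {Carrier, Region}, so the relation is not even in 2NF.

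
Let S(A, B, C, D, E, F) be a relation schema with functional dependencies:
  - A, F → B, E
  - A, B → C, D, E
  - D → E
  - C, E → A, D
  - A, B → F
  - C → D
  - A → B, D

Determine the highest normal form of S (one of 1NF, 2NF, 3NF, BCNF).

2NF

Candidate keys: {A}, {C}. Prime attributes: {A, C}.
For D → E we have {D}⁺ = {D, E}; {D} is not a superkey, so BCNF fails.
D → E has non-prime {E} on the right and a non-superkey on the left, so 3NF fails.
Every candidate key is a single attribute, so no partial dependency is possible; 2NF holds.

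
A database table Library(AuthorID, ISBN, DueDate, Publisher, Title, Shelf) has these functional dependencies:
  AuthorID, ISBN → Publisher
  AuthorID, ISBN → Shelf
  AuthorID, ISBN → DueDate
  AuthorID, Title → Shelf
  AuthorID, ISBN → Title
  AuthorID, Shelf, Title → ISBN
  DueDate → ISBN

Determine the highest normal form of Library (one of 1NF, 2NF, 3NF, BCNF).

3NF

Candidate keys: {AuthorID, DueDate}, {AuthorID, ISBN}, {AuthorID, Title}. Prime attributes: {AuthorID, DueDate, ISBN, Title}.
DueDate → ISBN: {DueDate}⁺ = {DueDate, ISBN}, which is not all of the attributes, so the left side is not a superkey — BCNF is violated.
But every attribute on its right side ({ISBN}) is prime, and the same holds for every other non-superkey FD, so 3NF still holds.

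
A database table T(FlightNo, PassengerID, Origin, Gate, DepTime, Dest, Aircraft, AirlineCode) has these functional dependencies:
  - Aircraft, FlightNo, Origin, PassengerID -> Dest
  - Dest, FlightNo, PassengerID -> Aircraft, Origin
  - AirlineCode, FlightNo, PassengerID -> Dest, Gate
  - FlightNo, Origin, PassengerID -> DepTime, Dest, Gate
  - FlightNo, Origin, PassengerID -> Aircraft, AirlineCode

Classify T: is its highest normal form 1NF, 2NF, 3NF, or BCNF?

BCNF

Candidate keys: {AirlineCode, FlightNo, PassengerID}, {Dest, FlightNo, PassengerID}, {FlightNo, Origin, PassengerID}. Prime attributes: {AirlineCode, Dest, FlightNo, Origin, PassengerID}.
The left-hand side of every FD is a superkey, so BCNF is satisfied.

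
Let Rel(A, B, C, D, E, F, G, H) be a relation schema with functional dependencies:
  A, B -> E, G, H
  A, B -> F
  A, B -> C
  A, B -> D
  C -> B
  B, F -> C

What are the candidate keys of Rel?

Attributes never on any right-hand side: {A} — every candidate key must contain it.
{A, B}⁺ = {A, B, C, D, E, F, G, H} — all of the relation — so {A, B} is a candidate key.
{A, C}⁺ = {A, B, C, D, E, F, G, H} — all of the relation — so {A, C} is a candidate key.
No proper subset of any of these is a key, and no other minimal superkey exists.

{A, B}, {A, C}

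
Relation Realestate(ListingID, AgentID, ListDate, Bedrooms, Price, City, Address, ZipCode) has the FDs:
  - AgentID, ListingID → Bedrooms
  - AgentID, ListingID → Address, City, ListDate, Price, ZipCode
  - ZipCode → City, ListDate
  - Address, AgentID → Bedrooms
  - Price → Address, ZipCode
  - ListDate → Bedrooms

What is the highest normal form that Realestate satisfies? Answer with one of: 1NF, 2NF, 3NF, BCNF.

2NF

Candidate key: {AgentID, ListingID}. Prime attributes: {AgentID, ListingID}.
ZipCode → City, ListDate: {ZipCode}⁺ = {Bedrooms, City, ListDate, ZipCode}, which is not all of the attributes, so the left side is not a superkey — BCNF is violated.
ZipCode → City, ListDate has non-prime {City, ListDate} on the right and a non-superkey on the left, so 3NF fails.
No proper subset of a key has a non-prime attribute in its closure, so there is no partial dependency; 2NF holds.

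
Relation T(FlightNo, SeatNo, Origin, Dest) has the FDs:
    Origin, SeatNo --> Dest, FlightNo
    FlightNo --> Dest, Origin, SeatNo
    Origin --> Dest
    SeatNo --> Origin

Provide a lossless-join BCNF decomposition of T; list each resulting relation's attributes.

Candidate keys of the original relation: {FlightNo}, {SeatNo}.
Within {Dest, FlightNo, Origin, SeatNo}: {Origin}⁺ ∩ {Dest, FlightNo, Origin, SeatNo} = {Dest, Origin}, not the whole set, so Origin --> Dest violates BCNF; decompose into {Dest, Origin} and {FlightNo, Origin, SeatNo}.
{Dest, Origin} has no BCNF violation.
{FlightNo, Origin, SeatNo} has no BCNF violation.

{Dest, Origin}; {FlightNo, Origin, SeatNo}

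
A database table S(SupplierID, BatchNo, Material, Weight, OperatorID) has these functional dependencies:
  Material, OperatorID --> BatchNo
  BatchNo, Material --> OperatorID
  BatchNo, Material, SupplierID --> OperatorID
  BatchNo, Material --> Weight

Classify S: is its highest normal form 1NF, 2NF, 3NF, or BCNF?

1NF

Candidate keys: {BatchNo, Material, SupplierID}, {Material, OperatorID, SupplierID}. Prime attributes: {BatchNo, Material, OperatorID, SupplierID}.
For Material, OperatorID --> BatchNo we have {Material, OperatorID}⁺ = {BatchNo, Material, OperatorID, Weight}; {Material, OperatorID} is not a superkey, so BCNF fails.
Because {Weight} is non-prime and the left side of BatchNo, Material --> Weight is not a superkey, the relation is not in 3NF.
Since {BatchNo, Material} ⊂ {BatchNo, Material, SupplierID} and {BatchNo, Material}⁺ ⊇ {Weight} with {Weight} non-prime, there is a partial dependency; 2NF fails.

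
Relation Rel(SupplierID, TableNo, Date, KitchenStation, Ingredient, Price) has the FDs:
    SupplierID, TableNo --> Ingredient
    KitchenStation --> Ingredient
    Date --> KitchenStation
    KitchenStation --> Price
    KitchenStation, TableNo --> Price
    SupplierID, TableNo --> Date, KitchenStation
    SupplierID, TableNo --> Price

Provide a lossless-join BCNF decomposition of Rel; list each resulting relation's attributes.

Candidate key of the original relation: {SupplierID, TableNo}.
In {Date, Ingredient, KitchenStation, Price, SupplierID, TableNo}, {KitchenStation} is not a superkey ({KitchenStation}⁺ restricted to this set is {Ingredient, KitchenStation, Price}), so split on KitchenStation --> Ingredient, Price into {Ingredient, KitchenStation, Price} and {Date, KitchenStation, SupplierID, TableNo}.
{Ingredient, KitchenStation, Price} is in BCNF.
In {Date, KitchenStation, SupplierID, TableNo}, {Date} is not a superkey ({Date}⁺ restricted to this set is {Date, KitchenStation}), so split on Date --> KitchenStation into {Date, KitchenStation} and {Date, SupplierID, TableNo}.
{Date, KitchenStation} is in BCNF.
{Date, SupplierID, TableNo} is in BCNF.

{Date, KitchenStation}; {Date, SupplierID, TableNo}; {Ingredient, KitchenStation, Price}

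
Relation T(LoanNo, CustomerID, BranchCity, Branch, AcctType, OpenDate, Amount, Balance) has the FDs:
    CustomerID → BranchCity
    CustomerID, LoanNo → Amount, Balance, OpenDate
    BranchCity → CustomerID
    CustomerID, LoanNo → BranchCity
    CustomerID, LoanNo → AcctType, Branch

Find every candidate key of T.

Attributes never on any right-hand side: {LoanNo} — every candidate key must contain it.
Closure of {BranchCity, LoanNo} is {AcctType, Amount, Balance, Branch, BranchCity, CustomerID, LoanNo, OpenDate}, the whole schema; {BranchCity, LoanNo} is a candidate key.
Closure of {CustomerID, LoanNo} is {AcctType, Amount, Balance, Branch, BranchCity, CustomerID, LoanNo, OpenDate}, the whole schema; {CustomerID, LoanNo} is a candidate key.
No proper subset of any of these is a key, and no other minimal superkey exists.

{BranchCity, LoanNo}, {CustomerID, LoanNo}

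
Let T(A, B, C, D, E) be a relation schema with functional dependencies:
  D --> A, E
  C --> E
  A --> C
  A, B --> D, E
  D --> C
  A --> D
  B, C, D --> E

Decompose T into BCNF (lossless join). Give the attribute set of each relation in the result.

{A, C, D}; {B, D}; {C, E}

Candidate keys of the original relation: {A, B}, {B, D}.
Within {A, B, C, D, E}: {D}⁺ ∩ {A, B, C, D, E} = {A, C, D, E}, not the whole set, so D --> A, C, E violates BCNF; decompose into {A, C, D, E} and {B, D}.
Within {A, C, D, E}: {C}⁺ ∩ {A, C, D, E} = {C, E}, not the whole set, so C --> E violates BCNF; decompose into {C, E} and {A, C, D}.
{C, E} is in BCNF.
{A, C, D} is in BCNF.
{B, D} is in BCNF.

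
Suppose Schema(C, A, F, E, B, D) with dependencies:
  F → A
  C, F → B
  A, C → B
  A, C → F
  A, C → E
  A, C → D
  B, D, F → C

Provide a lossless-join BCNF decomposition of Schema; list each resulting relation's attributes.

{A, F}; {B, C, D, E, F}

Candidate keys of the original relation: {A, C}, {B, D, F}, {C, F}.
{A, B, C, D, E, F}: {F} determines {A, F} here but is not a superkey — split on F → A, giving {A, F} and {B, C, D, E, F}.
{A, F}: every determinant is a superkey — BCNF.
{B, C, D, E, F}: every determinant is a superkey — BCNF.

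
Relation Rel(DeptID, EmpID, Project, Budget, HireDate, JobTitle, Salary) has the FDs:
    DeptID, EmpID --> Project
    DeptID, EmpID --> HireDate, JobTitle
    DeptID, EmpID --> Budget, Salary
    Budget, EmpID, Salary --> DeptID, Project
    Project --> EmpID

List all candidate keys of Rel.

{Budget, EmpID, Salary}, {Budget, Project, Salary}, {DeptID, EmpID}, {DeptID, Project}

{DeptID, EmpID} is a candidate key since {DeptID, EmpID}⁺ = {Budget, DeptID, EmpID, HireDate, JobTitle, Project, Salary} covers every attribute.
{DeptID, Project} is a candidate key since {DeptID, Project}⁺ = {Budget, DeptID, EmpID, HireDate, JobTitle, Project, Salary} covers every attribute.
{Budget, EmpID, Salary} is a candidate key since {Budget, EmpID, Salary}⁺ = {Budget, DeptID, EmpID, HireDate, JobTitle, Project, Salary} covers every attribute.
{Budget, Project, Salary} is a candidate key since {Budget, Project, Salary}⁺ = {Budget, DeptID, EmpID, HireDate, JobTitle, Project, Salary} covers every attribute.
No proper subset of any of these is a key, and no other minimal superkey exists.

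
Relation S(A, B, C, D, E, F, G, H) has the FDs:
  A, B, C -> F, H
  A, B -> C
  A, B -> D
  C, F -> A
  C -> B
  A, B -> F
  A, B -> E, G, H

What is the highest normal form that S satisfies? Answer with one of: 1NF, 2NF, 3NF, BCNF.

Candidate keys: {A, B}, {A, C}, {C, F}. Prime attributes: {A, B, C, F}.
C -> B: {C}⁺ = {B, C}, which is not all of the attributes, so the left side is not a superkey — BCNF is violated.
Its right-hand attributes {B} are all prime, as are those of every other non-superkey FD — the relation is in 3NF.

3NF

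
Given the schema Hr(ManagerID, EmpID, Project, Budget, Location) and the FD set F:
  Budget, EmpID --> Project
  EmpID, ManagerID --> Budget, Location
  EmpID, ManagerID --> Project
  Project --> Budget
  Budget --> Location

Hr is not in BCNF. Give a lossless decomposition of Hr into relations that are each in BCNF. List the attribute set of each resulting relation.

Candidate key of the original relation: {EmpID, ManagerID}.
Within {Budget, EmpID, Location, ManagerID, Project}: {Budget, EmpID}⁺ ∩ {Budget, EmpID, Location, ManagerID, Project} = {Budget, EmpID, Location, Project}, not the whole set, so Budget, EmpID --> Location, Project violates BCNF; decompose into {Budget, EmpID, Location, Project} and {Budget, EmpID, ManagerID}.
Within {Budget, EmpID, Location, Project}: {Project}⁺ ∩ {Budget, EmpID, Location, Project} = {Budget, Location, Project}, not the whole set, so Project --> Budget, Location violates BCNF; decompose into {Budget, Location, Project} and {EmpID, Project}.
Within {Budget, Location, Project}: {Budget}⁺ ∩ {Budget, Location, Project} = {Budget, Location}, not the whole set, so Budget --> Location violates BCNF; decompose into {Budget, Location} and {Budget, Project}.
{Budget, Location}: every determinant is a superkey — BCNF.
{Budget, Project}: every determinant is a superkey — BCNF.
{EmpID, Project}: every determinant is a superkey — BCNF.
{Budget, EmpID, ManagerID}: every determinant is a superkey — BCNF.

{Budget, EmpID, ManagerID}; {Budget, Location}; {Budget, Project}; {EmpID, Project}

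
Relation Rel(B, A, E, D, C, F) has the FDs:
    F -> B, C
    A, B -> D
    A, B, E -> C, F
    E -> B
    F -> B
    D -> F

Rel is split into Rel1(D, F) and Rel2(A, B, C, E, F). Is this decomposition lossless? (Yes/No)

Common attributes: {F}; their closure is {B, C, F}.
Rel1 ⊄ {B, C, F} and Rel2 ⊄ {B, C, F}, so the split is lossy.

No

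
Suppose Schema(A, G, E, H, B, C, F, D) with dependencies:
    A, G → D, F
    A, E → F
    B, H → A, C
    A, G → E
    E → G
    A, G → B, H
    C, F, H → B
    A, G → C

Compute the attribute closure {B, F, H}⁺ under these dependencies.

{A, B, C, F, H}

Start with {B, F, H}.
B, H → A, C applies; add {A, C} → now {A, B, C, F, H}.
No further FD applies.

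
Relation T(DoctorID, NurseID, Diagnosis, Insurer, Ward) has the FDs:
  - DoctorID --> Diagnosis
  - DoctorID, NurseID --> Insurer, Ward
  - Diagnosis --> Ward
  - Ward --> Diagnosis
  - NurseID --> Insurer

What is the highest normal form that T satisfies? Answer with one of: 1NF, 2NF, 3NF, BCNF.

Candidate key: {DoctorID, NurseID}. Prime attributes: {DoctorID, NurseID}.
DoctorID --> Diagnosis: {DoctorID}⁺ = {Diagnosis, DoctorID, Ward}, which is not all of the attributes, so the left side is not a superkey — BCNF is violated.
DoctorID --> Diagnosis has non-prime {Diagnosis} on the right and a non-superkey on the left, so 3NF fails.
{DoctorID} is a proper subset of the key {DoctorID, NurseID}, and {DoctorID}⁺ contains the non-prime attributes {Diagnosis, Ward} — a partial dependency, so 2NF is violated.

1NF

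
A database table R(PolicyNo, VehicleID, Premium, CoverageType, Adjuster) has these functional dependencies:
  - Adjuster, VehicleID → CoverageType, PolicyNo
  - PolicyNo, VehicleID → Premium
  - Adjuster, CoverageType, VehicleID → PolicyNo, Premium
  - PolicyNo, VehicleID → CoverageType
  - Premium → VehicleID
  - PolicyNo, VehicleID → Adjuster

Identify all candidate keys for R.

{Adjuster, Premium}, {Adjuster, VehicleID}, {PolicyNo, Premium}, {PolicyNo, VehicleID}

{Adjuster, Premium}⁺ = {Adjuster, CoverageType, PolicyNo, Premium, VehicleID} — all of the relation — so {Adjuster, Premium} is a candidate key.
{Adjuster, VehicleID}⁺ = {Adjuster, CoverageType, PolicyNo, Premium, VehicleID} — all of the relation — so {Adjuster, VehicleID} is a candidate key.
{PolicyNo, Premium}⁺ = {Adjuster, CoverageType, PolicyNo, Premium, VehicleID} — all of the relation — so {PolicyNo, Premium} is a candidate key.
{PolicyNo, VehicleID}⁺ = {Adjuster, CoverageType, PolicyNo, Premium, VehicleID} — all of the relation — so {PolicyNo, VehicleID} is a candidate key.
Any other superkey properly contains one of these, so there are no further candidate keys.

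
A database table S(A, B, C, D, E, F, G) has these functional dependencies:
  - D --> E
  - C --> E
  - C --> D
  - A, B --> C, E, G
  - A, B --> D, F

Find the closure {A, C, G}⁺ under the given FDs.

{A, C, D, E, G}

Start with {A, C, G}.
C --> E applies; add {E} → now {A, C, E, G}.
C --> D applies; add {D} → now {A, C, D, E, G}.
No further FD applies.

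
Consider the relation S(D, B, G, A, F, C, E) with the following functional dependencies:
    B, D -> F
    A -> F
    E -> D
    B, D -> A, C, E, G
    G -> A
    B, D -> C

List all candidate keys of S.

{B, D}, {B, E}

{B} never appears on the right of any FD, so every key must include it.
{B, D}⁺ = {A, B, C, D, E, F, G} — all of the relation — so {B, D} is a candidate key.
{B, E}⁺ = {A, B, C, D, E, F, G} — all of the relation — so {B, E} is a candidate key.
These are minimal and exhaustive — every other superkey contains one of them.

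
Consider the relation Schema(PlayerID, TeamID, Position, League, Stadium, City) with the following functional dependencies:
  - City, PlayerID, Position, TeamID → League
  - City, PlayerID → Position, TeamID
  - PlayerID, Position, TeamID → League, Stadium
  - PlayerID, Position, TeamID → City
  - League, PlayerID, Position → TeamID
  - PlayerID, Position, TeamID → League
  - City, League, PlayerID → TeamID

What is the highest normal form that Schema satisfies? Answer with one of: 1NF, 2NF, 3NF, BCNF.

Candidate keys: {City, PlayerID}, {League, PlayerID, Position}, {PlayerID, Position, TeamID}. Prime attributes: {City, League, PlayerID, Position, TeamID}.
Each dependency's left side is a superkey — BCNF holds.

BCNF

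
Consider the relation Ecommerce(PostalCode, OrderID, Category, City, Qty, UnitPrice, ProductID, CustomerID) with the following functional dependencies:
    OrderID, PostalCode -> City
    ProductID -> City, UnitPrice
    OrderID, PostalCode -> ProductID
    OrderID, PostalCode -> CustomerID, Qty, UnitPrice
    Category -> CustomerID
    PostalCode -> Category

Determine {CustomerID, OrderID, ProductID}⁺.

Start with {CustomerID, OrderID, ProductID}.
ProductID -> City, UnitPrice applies; add {City, UnitPrice} → now {City, CustomerID, OrderID, ProductID, UnitPrice}.
No further FD applies.

{City, CustomerID, OrderID, ProductID, UnitPrice}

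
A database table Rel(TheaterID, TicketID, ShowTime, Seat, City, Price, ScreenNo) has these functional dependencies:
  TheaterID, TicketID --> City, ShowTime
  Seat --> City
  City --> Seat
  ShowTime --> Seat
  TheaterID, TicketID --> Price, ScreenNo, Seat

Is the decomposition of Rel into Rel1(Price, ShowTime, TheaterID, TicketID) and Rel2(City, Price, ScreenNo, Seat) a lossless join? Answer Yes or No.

Rel1 ∩ Rel2 = {Price}; its closure under F is {Price}.
Rel1 ⊄ {Price} and Rel2 ⊄ {Price}, so the split is lossy.

No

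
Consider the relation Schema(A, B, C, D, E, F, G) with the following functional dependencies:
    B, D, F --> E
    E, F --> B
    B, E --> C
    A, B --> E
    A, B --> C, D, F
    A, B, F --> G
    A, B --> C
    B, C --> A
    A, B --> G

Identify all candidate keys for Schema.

{A, B}, {B, C}, {B, D, F}, {B, E}, {E, F}

{A, B} is a candidate key since {A, B}⁺ = {A, B, C, D, E, F, G} covers every attribute.
{B, C} is a candidate key since {B, C}⁺ = {A, B, C, D, E, F, G} covers every attribute.
{B, E} is a candidate key since {B, E}⁺ = {A, B, C, D, E, F, G} covers every attribute.
{E, F} is a candidate key since {E, F}⁺ = {A, B, C, D, E, F, G} covers every attribute.
{B, D, F} is a candidate key since {B, D, F}⁺ = {A, B, C, D, E, F, G} covers every attribute.
No proper subset of any of these is a key, and no other minimal superkey exists.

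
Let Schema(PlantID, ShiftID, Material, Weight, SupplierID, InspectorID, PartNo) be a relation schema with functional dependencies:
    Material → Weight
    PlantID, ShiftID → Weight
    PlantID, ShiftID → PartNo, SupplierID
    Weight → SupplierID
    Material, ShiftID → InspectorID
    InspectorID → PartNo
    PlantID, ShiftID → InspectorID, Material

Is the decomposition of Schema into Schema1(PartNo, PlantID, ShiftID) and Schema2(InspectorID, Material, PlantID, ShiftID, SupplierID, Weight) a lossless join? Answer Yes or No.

Yes

Schema1 ∩ Schema2 = {PlantID, ShiftID}; its closure under F is {InspectorID, Material, PartNo, PlantID, ShiftID, SupplierID, Weight}.
Since Schema1 ⊆ {InspectorID, Material, PartNo, PlantID, ShiftID, SupplierID, Weight}, the intersection is a superkey of Schema1; the decomposition is lossless.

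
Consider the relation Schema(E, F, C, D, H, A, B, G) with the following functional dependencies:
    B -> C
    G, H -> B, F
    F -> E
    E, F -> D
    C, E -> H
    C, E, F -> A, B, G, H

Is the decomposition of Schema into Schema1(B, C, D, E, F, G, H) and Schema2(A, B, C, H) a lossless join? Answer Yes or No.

No

Common attributes: {B, C, H}; their closure is {B, C, H}.
The closure covers neither Schema1 nor Schema2 entirely; the join is not lossless.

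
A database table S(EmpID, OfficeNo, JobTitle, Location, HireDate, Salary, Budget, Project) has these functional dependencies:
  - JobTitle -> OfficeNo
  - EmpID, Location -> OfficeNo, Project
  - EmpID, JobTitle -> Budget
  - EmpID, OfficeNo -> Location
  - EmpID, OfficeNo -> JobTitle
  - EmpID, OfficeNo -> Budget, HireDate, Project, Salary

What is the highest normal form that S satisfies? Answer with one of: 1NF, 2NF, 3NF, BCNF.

Candidate keys: {EmpID, JobTitle}, {EmpID, Location}, {EmpID, OfficeNo}. Prime attributes: {EmpID, JobTitle, Location, OfficeNo}.
JobTitle -> OfficeNo: {JobTitle}⁺ = {JobTitle, OfficeNo}, which is not all of the attributes, so the left side is not a superkey — BCNF is violated.
Since {OfficeNo} ⊆ prime attributes and every other non-superkey FD also has a prime right side, the schema is in 3NF.

3NF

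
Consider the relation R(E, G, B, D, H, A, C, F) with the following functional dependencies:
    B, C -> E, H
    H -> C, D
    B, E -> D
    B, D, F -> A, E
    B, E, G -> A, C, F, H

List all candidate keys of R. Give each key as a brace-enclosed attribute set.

{B, G} never appear on the right of any FD, so every key must include all of them.
{B, C, G} is a candidate key since {B, C, G}⁺ = {A, B, C, D, E, F, G, H} covers every attribute.
{B, E, G} is a candidate key since {B, E, G}⁺ = {A, B, C, D, E, F, G, H} covers every attribute.
{B, G, H} is a candidate key since {B, G, H}⁺ = {A, B, C, D, E, F, G, H} covers every attribute.
{B, D, F, G} is a candidate key since {B, D, F, G}⁺ = {A, B, C, D, E, F, G, H} covers every attribute.
Any other superkey properly contains one of these, so there are no further candidate keys.

{B, C, G}, {B, D, F, G}, {B, E, G}, {B, G, H}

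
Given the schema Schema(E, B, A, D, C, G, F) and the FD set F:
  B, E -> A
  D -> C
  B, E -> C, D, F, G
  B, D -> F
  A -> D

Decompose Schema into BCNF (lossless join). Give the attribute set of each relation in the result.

{A, B, E, G}; {A, D}; {B, D, F}; {C, D}

Candidate key of the original relation: {B, E}.
In {A, B, C, D, E, F, G}, {D} is not a superkey ({D}⁺ restricted to this set is {C, D}), so split on D -> C into {C, D} and {A, B, D, E, F, G}.
{C, D} is in BCNF.
In {A, B, D, E, F, G}, {B, D} is not a superkey ({B, D}⁺ restricted to this set is {B, D, F}), so split on B, D -> F into {B, D, F} and {A, B, D, E, G}.
{B, D, F} is in BCNF.
In {A, B, D, E, G}, {A} is not a superkey ({A}⁺ restricted to this set is {A, D}), so split on A -> D into {A, D} and {A, B, E, G}.
{A, D} is in BCNF.
{A, B, E, G} is in BCNF.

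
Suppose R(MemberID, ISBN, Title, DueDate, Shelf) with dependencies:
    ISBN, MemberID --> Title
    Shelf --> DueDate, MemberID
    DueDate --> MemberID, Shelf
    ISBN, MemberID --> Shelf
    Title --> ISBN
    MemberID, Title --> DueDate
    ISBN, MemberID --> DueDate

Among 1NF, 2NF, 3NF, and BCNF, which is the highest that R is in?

3NF

Candidate keys: {DueDate, ISBN}, {DueDate, Title}, {ISBN, MemberID}, {ISBN, Shelf}, {MemberID, Title}, {Shelf, Title}. Prime attributes: {DueDate, ISBN, MemberID, Shelf, Title}.
Shelf --> DueDate, MemberID: {Shelf}⁺ = {DueDate, MemberID, Shelf}, which is not all of the attributes, so the left side is not a superkey — BCNF is violated.
Its right-hand attributes {DueDate, MemberID} are all prime, as are those of every other non-superkey FD — the relation is in 3NF.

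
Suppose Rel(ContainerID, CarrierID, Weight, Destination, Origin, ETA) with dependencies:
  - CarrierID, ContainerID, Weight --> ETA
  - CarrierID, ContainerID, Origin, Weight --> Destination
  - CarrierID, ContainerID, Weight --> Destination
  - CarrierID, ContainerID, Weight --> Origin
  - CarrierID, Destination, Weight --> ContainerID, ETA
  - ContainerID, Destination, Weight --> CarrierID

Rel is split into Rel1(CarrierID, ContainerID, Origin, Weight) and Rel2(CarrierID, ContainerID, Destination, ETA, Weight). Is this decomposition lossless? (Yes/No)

Common attributes: {CarrierID, ContainerID, Weight}; their closure is {CarrierID, ContainerID, Destination, ETA, Origin, Weight}.
Since Rel1 ⊆ {CarrierID, ContainerID, Destination, ETA, Origin, Weight}, the intersection is a superkey of Rel1; the decomposition is lossless.

Yes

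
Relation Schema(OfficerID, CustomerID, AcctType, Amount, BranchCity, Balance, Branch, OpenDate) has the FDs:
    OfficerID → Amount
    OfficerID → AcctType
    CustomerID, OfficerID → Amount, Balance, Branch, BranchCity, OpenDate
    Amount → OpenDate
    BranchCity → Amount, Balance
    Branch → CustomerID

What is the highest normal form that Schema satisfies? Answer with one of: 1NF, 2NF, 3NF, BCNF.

1NF

Candidate keys: {Branch, OfficerID}, {CustomerID, OfficerID}. Prime attributes: {Branch, CustomerID, OfficerID}.
OfficerID → Amount breaks BCNF: {OfficerID}⁺ = {AcctType, Amount, OfficerID, OpenDate}, so {OfficerID} is not a superkey.
OfficerID → Amount determines the non-prime attribute {Amount} from a non-superkey — 3NF is violated.
{OfficerID} is a proper subset of the key {Branch, OfficerID}, and {OfficerID}⁺ contains the non-prime attributes {AcctType, Amount, OpenDate} — a partial dependency, so 2NF is violated.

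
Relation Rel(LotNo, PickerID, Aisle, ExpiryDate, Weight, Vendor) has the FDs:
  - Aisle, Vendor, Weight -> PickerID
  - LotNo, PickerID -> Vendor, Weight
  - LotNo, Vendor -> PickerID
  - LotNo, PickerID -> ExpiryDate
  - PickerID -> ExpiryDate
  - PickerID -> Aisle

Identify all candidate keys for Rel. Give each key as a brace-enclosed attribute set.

{LotNo, PickerID}, {LotNo, Vendor}

Attributes never on any right-hand side: {LotNo} — every candidate key must contain it.
Closure of {LotNo, PickerID} is {Aisle, ExpiryDate, LotNo, PickerID, Vendor, Weight}, the whole schema; {LotNo, PickerID} is a candidate key.
Closure of {LotNo, Vendor} is {Aisle, ExpiryDate, LotNo, PickerID, Vendor, Weight}, the whole schema; {LotNo, Vendor} is a candidate key.
No proper subset of any of these is a key, and no other minimal superkey exists.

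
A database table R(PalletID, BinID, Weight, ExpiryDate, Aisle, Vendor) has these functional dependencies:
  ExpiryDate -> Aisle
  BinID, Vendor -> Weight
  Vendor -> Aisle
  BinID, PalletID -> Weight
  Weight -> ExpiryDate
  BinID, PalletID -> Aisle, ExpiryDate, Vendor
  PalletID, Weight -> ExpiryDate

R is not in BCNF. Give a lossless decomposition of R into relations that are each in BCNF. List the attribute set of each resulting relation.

Candidate key of the original relation: {BinID, PalletID}.
Within {Aisle, BinID, ExpiryDate, PalletID, Vendor, Weight}: {ExpiryDate}⁺ ∩ {Aisle, BinID, ExpiryDate, PalletID, Vendor, Weight} = {Aisle, ExpiryDate}, not the whole set, so ExpiryDate -> Aisle violates BCNF; decompose into {Aisle, ExpiryDate} and {BinID, ExpiryDate, PalletID, Vendor, Weight}.
{Aisle, ExpiryDate}: every determinant is a superkey — BCNF.
Within {BinID, ExpiryDate, PalletID, Vendor, Weight}: {BinID, Vendor}⁺ ∩ {BinID, ExpiryDate, PalletID, Vendor, Weight} = {BinID, ExpiryDate, Vendor, Weight}, not the whole set, so BinID, Vendor -> ExpiryDate, Weight violates BCNF; decompose into {BinID, ExpiryDate, Vendor, Weight} and {BinID, PalletID, Vendor}.
Within {BinID, ExpiryDate, Vendor, Weight}: {Weight}⁺ ∩ {BinID, ExpiryDate, Vendor, Weight} = {ExpiryDate, Weight}, not the whole set, so Weight -> ExpiryDate violates BCNF; decompose into {ExpiryDate, Weight} and {BinID, Vendor, Weight}.
{ExpiryDate, Weight}: every determinant is a superkey — BCNF.
{BinID, Vendor, Weight}: every determinant is a superkey — BCNF.
{BinID, PalletID, Vendor}: every determinant is a superkey — BCNF.

{Aisle, ExpiryDate}; {BinID, PalletID, Vendor}; {BinID, Vendor, Weight}; {ExpiryDate, Weight}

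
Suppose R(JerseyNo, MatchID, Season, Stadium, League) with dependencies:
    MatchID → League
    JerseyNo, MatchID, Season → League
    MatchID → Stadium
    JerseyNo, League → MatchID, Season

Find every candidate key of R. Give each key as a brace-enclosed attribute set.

Attributes never on any right-hand side: {JerseyNo} — every candidate key must contain it.
Closure of {JerseyNo, League} is {JerseyNo, League, MatchID, Season, Stadium}, the whole schema; {JerseyNo, League} is a candidate key.
Closure of {JerseyNo, MatchID} is {JerseyNo, League, MatchID, Season, Stadium}, the whole schema; {JerseyNo, MatchID} is a candidate key.
No proper subset of any of these is a key, and no other minimal superkey exists.

{JerseyNo, League}, {JerseyNo, MatchID}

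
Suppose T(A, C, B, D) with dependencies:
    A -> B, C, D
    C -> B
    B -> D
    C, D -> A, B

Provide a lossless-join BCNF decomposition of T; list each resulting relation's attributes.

{A, B, C}; {B, D}

Candidate keys of the original relation: {A}, {C}.
{A, B, C, D}: {B} determines {B, D} here but is not a superkey — split on B -> D, giving {B, D} and {A, B, C}.
{B, D}: every determinant is a superkey — BCNF.
{A, B, C}: every determinant is a superkey — BCNF.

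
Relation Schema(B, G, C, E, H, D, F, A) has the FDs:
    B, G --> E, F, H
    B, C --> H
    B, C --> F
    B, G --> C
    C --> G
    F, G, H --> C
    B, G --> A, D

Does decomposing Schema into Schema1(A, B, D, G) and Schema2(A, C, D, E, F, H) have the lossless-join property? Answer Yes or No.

Common attributes: {A, D}; their closure is {A, D}.
Neither Schema1 nor Schema2 is contained in that closure, so the decomposition is lossy.

No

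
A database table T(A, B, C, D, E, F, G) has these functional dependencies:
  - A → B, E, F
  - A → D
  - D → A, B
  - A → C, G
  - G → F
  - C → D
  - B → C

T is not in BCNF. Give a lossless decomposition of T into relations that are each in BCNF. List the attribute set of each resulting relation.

Candidate keys of the original relation: {A}, {B}, {C}, {D}.
Within {A, B, C, D, E, F, G}: {G}⁺ ∩ {A, B, C, D, E, F, G} = {F, G}, not the whole set, so G → F violates BCNF; decompose into {F, G} and {A, B, C, D, E, G}.
{F, G} is in BCNF.
{A, B, C, D, E, G} is in BCNF.

{A, B, C, D, E, G}; {F, G}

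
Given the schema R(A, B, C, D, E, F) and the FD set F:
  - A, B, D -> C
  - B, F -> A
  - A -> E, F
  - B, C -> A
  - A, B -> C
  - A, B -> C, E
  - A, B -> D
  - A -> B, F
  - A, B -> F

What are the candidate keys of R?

{A} is a candidate key since {A}⁺ = {A, B, C, D, E, F} covers every attribute.
{B, C} is a candidate key since {B, C}⁺ = {A, B, C, D, E, F} covers every attribute.
{B, F} is a candidate key since {B, F}⁺ = {A, B, C, D, E, F} covers every attribute.
These are minimal and exhaustive — every other superkey contains one of them.

{A}, {B, C}, {B, F}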